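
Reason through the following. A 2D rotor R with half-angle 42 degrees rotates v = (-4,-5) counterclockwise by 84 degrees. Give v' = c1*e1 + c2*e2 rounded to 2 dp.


Rotor R = cos(42deg) - sin(42deg)*e12
Rotation angle theta = 2 * 42 = 84 degrees
v' = R*v*~R rotates v by theta.
cos(84deg) = 0.1045, sin(84deg) = 0.9945
v'_1 = -4*cos(84deg) - (-5)*sin(84deg)
= -4*0.1045 - (-5)*0.9945
= 4.55
v'_2 = -4*sin(84deg) + (-5)*cos(84deg)
= -4*0.9945 + (-5)*0.1045
= -4.50
v' = 4.55*e1 - 4.50*e2


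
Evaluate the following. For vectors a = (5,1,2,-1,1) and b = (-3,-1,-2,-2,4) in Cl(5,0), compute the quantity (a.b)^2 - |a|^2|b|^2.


a . b = 5*(-3) + 1*(-1) + 2*(-2) + (-1)*(-2) + 1*4
= -15 + (-1) + (-4) + 2 + 4 = -14
|a|^2 = 5^2 + 1^2 + 2^2 + (-1)^2 + 1^2 = 32
|b|^2 = (-3)^2 + (-1)^2 + (-2)^2 + (-2)^2 + 4^2 = 34
(a.b)^2 = (-14)^2 = 196
|a|^2 * |b|^2 = 32 * 34 = 1088
Result = 196 - 1088 = -892


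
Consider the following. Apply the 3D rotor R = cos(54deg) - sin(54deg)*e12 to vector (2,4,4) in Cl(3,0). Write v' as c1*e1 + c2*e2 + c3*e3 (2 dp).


Rotor R = cos(54deg) - sin(54deg)*e12
Rotation angle theta = 2 * 54 = 108 degrees in the e12 plane (e1 -> e2).
The component perpendicular to the plane (e3) is invariant: v'_3 = v3 = 4.00
cos(108deg) = -0.3090, sin(108deg) = 0.9511
v'_1 = v1*cos(theta) - v2*sin(theta) = 2*(-0.3090) - 4*0.9511 = -4.42
v'_2 = v1*sin(theta) + v2*cos(theta) = 2*0.9511 + 4*(-0.3090) = 0.67
v' = -4.42*e1 + 0.67*e2 + 4.00*e3


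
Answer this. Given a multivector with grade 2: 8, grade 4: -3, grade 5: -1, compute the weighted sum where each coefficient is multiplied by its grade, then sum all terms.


Grade-weighted sum = sum of grade_k * coefficient_k
2*8 = 16
4*(-3) = -12
5*(-1) = -5
Total = 16 + (-12) + (-5) = -1


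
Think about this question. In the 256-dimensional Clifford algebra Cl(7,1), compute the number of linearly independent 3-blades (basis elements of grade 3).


Number of grade-k basis blades in Cl(p,q) with n = p + q is C(n, k).
n = 7 + 1 = 8
C(8, 3) = 8! / (3! * 5!)
= 40320 / (6 * 120)
= 56


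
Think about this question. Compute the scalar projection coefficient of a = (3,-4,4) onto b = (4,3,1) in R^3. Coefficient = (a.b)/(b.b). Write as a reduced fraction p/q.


Projection coefficient = (a . b) / (b . b)
a . b = 3*4 + (-4)*3 + 4*1
= 12 + (-12) + 4 = 4
b . b = 4^2 + 3^2 + 1^2
= 16 + 9 + 1 = 26
Coefficient = 4/26
In lowest terms: 2/13


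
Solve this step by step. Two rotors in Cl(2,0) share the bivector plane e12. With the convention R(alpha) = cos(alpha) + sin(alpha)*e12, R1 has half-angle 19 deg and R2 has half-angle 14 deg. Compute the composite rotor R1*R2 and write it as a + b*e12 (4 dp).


Same-plane rotors commute and their half-angles add:
R1*R2 = cos(a1 + a2) + sin(a1 + a2)*e12.
a1 + a2 = 19 + 14 = 33 deg
cos(33 deg) = 0.8387
sin(33 deg) = 0.5446
R1*R2 = 0.8387 + 0.5446*e12


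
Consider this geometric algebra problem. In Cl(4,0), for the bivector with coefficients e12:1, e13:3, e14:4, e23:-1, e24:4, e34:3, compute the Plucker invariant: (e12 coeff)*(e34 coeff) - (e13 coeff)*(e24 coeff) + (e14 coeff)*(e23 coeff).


Plucker relation: af - be + cd
a*f = 1*3 = 3
b*e = 3*4 = 12
c*d = 4*(-1) = -4
af - be + cd = 3 - 12 + (-4)
= -13


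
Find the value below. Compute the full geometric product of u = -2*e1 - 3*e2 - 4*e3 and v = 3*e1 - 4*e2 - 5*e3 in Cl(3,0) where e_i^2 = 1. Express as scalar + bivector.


In Cl(3,0): e_i^2 = 1, e_ie_j = -e_je_i for i != j.
Scalar part = u . v = (-2)*3 + (-3)*(-4) + (-4)*(-5)
= -6 + 12 + 20 = 26
e12 coeff = (-2)*(-4) - (-3)*3 = 8 - (-9) = 17
e13 coeff = (-2)*(-5) - (-4)*3 = 10 - (-12) = 22
e23 coeff = (-3)*(-5) - (-4)*(-4) = 15 - 16 = -1
uv = 26 + 17*e12 + 22*e13 - 1*e23


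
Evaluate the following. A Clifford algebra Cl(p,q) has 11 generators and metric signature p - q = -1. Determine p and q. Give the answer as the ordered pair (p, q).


We need p + q = 11 and p - q = -1.
Adding: 2p = 11 + (-1) = 10, so p = 5.
Then q = 11 - 5 = 6.
(p, q) = (5, 6)


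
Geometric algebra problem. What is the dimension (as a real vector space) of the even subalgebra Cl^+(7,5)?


Even subalgebra dimension = 2^(n-1)
n = 7 + 5 = 12
2^(12 - 1) = 2^11 = 2048
Verification: sum of C(12,k) for even k = 1 + 66 + 495 + 924 + 495 + 66 + 1 = 2048
Result = 2048


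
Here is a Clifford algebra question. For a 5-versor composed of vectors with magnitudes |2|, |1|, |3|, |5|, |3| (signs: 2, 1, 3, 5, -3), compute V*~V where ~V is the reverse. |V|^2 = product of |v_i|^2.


Each vector v_i has |v_i|^2 = s_i^2
Squared scales: 2^2 = 4, 1^2 = 1, 3^2 = 9, 5^2 = 25, (-3)^2 = 9
|V|^2 = 4 * 1 * 9 * 25 * 9
= 8100


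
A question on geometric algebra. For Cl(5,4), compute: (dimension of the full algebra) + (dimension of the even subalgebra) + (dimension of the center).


n = 5 + 4 = 9
Total dim = 2^9 = 512
Even subalgebra dim = 2^8 = 256
n is odd, so center dim = 2
Sum = 512 + 256 + 2 = 770


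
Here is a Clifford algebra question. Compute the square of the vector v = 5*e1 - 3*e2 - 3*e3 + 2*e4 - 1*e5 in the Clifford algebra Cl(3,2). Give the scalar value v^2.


v^2 = sum of c_i^2 * e_i^2
Positive signature terms (e_i^2 = +1): 5^2 + (-3)^2 + (-3)^2 = 43
Negative signature terms (e_j^2 = -1): 2^2 + (-1)^2 = 5
v^2 = 43 - 5 = 38


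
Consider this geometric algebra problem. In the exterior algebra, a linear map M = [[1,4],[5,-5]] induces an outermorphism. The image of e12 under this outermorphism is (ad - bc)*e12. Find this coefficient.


The outermorphism of a linear map f sends e1^e2 to f(e1)^f(e2).
f(e1) = 1*e1 + 5*e2
f(e2) = 4*e1 - 5*e2
f(e1) ^ f(e2) = (1*e1 + 5*e2) ^ (4*e1 - 5*e2)
= 1*(-5)*e12 + 5*4*e21
= (-5 - 20)*e12
= -25*e12
Coefficient = -25


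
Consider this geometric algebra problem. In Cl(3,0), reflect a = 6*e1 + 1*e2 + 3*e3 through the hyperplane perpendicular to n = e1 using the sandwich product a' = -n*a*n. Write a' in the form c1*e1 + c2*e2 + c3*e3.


Reflection formula: a' = -n*a*n, with n = e1 (unit vector, n^2 = 1).
For reflection through hyperplane perp to e1:
The component along e1 flips sign, others stay.
a = (6, 1, 3)
a' = (-6, 1, 3)
a' = -6*e1 + 1*e2 + 3*e3


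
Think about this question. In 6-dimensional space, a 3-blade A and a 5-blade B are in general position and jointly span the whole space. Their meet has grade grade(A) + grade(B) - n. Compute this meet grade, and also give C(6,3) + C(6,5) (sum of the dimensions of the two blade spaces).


Meet grade = grade(A) + grade(B) - n
= 3 + 5 - 6 = 2
C(6,3) = 20
C(6,5) = 6
dim_A + dim_B = 20 + 6 = 26


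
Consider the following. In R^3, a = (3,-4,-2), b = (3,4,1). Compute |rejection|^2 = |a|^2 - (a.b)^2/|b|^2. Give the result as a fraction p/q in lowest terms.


|a|^2 = 3^2 + (-4)^2 + (-2)^2 = 29
|b|^2 = 3^2 + 4^2 + 1^2 = 26
a . b = 3*3 + (-4)*4 + (-2)*1 = -9
(a.b)^2 = (-9)^2 = 81
|rej|^2 = 29 - 81/26
= (754 - 81)/26
= 673/26
In lowest terms: 673/26


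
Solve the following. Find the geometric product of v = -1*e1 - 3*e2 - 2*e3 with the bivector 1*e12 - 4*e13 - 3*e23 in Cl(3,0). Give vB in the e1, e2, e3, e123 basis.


vB has grade-1 (vector) and grade-3 (trivector) parts: vB = (v _| B) + (v ^ B).
Vector part <vB>_1:
  e1: -v2*b12 - v3*b13 = -(-3)*(1) - (-2)*(-4) = -5
  e2: v1*b12 - v3*b23 = (-1)*(1) - (-2)*(-3) = -7
  e3: v1*b13 + v2*b23 = (-1)*(-4) + (-3)*(-3) = 13
Trivector part <vB>_3:
  e123: v1*b23 - v2*b13 + v3*b12 = (-1)*(-3) - (-3)*(-4) + (-2)*(1) = -11
vB = -5*e1 - 7*e2 + 13*e3 - 11*e123


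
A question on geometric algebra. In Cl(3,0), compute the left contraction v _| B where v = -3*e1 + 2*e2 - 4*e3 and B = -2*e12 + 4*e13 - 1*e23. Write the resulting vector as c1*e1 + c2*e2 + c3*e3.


Left contraction v _| B = <vB>_1 (grade-1 part of the geometric product vB).
Using e1_|e12 = e2, e2_|e12 = -e1, e1_|e13 = e3, e3_|e13 = -e1, e2_|e23 = e3, e3_|e23 = -e2:
e1 coeff: -v2*b12 - v3*b13 = -(2)*(-2) - (-4)*(4) = 20
e2 coeff: v1*b12 - v3*b23 = (-3)*(-2) - (-4)*(-1) = 2
e3 coeff: v1*b13 + v2*b23 = (-3)*(4) + (2)*(-1) = -14
v _| B = 20*e1 + 2*e2 - 14*e3


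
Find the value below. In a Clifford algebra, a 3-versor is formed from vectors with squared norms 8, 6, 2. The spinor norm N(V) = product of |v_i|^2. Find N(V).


Spinor norm N(V) = |v1|^2 * |v2|^2 * ... * |v3|^2
= 8 * 6 * 2
Running product: 8, 48, 96
N(V) = 96


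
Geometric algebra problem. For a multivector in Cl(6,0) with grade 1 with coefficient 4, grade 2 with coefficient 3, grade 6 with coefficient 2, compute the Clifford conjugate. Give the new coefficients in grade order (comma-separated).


Clifford conjugate sign for grade k: (-1)^(k(k+1)/2)
Grade 1: (-1)^(1*2/2) = (-1)^1 = -1, coeff 4 -> -4
Grade 2: (-1)^(2*3/2) = (-1)^3 = -1, coeff 3 -> -3
Grade 6: (-1)^(6*7/2) = (-1)^21 = -1, coeff 2 -> -2
Conjugated coefficients: -4, -3, -2


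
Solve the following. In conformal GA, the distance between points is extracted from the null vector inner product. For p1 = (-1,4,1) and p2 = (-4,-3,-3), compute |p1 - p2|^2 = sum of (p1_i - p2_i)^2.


p1 - p2 = (3, 7, 4)
|p1 - p2|^2 = 3^2 + 7^2 + 4^2
= 9 + 49 + 16
= 74


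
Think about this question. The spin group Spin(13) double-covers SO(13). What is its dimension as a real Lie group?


Spin(n) double-covers SO(n); both have Lie algebra so(n) of dimension n(n-1)/2.
n = 13
n(n-1) = 13 * 12 = 156
dim Spin(13) = 156/2 = 78


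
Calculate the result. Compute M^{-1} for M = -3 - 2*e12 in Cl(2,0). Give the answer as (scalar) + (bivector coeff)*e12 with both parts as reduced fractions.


M = -3 - 2*e12, where e12^2 = -1.
Since M commutes with its reverse ~M = a - b*e12, M * ~M = a^2 - b^2*e12^2 = a^2 + b^2.
So M^{-1} = ~M / (a^2 + b^2) = (a - b*e12)/(a^2 + b^2).
a^2 + b^2 = 9 + 4 = 13
Scalar part = -3/13 = -3/13
Bivector coeff = 2/13 = 2/13
M^{-1} = -3/13 + 2/13*e12


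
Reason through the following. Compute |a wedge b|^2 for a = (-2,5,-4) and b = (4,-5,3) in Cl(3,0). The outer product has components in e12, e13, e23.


a wedge b = (a1*b2 - a2*b1)*e12 + (a1*b3 - a3*b1)*e13 + (a2*b3 - a3*b2)*e23
e12 coeff: (-2)*(-5) - 5*4 = 10 - 20 = -10
e13 coeff: (-2)*3 - (-4)*4 = -6 - (-16) = 10
e23 coeff: 5*3 - (-4)*(-5) = 15 - 20 = -5
|a wedge b|^2 = (-10)^2 + 10^2 + (-5)^2
= 100 + 100 + 25
= 225


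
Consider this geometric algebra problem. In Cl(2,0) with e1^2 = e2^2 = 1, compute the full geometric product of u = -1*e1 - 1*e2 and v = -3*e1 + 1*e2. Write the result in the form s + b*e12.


Expand: (-1*e1 - 1*e2)(-3*e1 + 1*e2)
= (-1)*(-3)*e1e1 + (-1)*1*e1e2 + (-1)*(-3)*e2e1 + (-1)*1*e2e2
Using e1^2 = e2^2 = 1, e2e1 = -e1e2:
Scalar part s = (-1)*(-3) + (-1)*1 = 3 + (-1) = 2
Bivector part b = (-1)*1 - (-1)*(-3) = -1 - 3 = -4
uv = 2 - 4*e12


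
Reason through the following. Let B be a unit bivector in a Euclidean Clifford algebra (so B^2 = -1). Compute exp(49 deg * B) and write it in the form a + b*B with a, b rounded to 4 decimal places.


For a unit bivector B with B^2 = -1, the exponential series gives
e^(theta*B) = cos(theta) + sin(theta)*B (the GA analogue of Euler's formula).
theta = 49 degrees = 0.855211 rad
cos(49 deg) = 0.6561
sin(49 deg) = 0.7547
exp(theta*B) = 0.6561 + 0.7547*B


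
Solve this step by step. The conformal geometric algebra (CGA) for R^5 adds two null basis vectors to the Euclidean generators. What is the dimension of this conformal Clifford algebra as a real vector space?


The conformal model of R^5 uses Cl(6,1): the 5 Euclidean generators plus two extra orthogonal generators e+ (e+^2 = +1) and e- (e-^2 = -1), from which the null vectors e0, einf are built.
Number of generators m = 5 + 2 = 7.
dim Cl(p,q) = 2^m = 2^7 = 128


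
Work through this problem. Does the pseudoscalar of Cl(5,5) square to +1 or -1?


The pseudoscalar I = e1...e_n (product of all n generators) of Cl(p,q) satisfies I^2 = (-1)^(q + n(n-1)/2).
p = 5, q = 5, n = p + q = 10
n(n-1)/2 = 10 * 9 / 2 = 45
Exponent = q + n(n-1)/2 = 5 + 45 = 50
I^2 = (-1)^50 = +1


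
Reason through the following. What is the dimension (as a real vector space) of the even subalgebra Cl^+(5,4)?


Even subalgebra dimension = 2^(n-1)
n = 5 + 4 = 9
2^(9 - 1) = 2^8 = 256
Verification: sum of C(9,k) for even k = 1 + 36 + 126 + 84 + 9 = 256
Result = 256


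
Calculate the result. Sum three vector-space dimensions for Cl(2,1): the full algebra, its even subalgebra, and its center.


n = 2 + 1 = 3
Total dim = 2^3 = 8
Even subalgebra dim = 2^2 = 4
n is odd, so center dim = 2
Sum = 8 + 4 + 2 = 14


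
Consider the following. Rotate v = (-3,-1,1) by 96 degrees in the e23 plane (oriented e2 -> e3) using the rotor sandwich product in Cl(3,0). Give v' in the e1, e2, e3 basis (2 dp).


Rotor R = cos(48deg) - sin(48deg)*e23
Rotation angle theta = 2 * 48 = 96 degrees in the e23 plane (e2 -> e3).
The component perpendicular to the plane (e1) is invariant: v'_1 = v1 = -3.00
cos(96deg) = -0.1045, sin(96deg) = 0.9945
v'_2 = v2*cos(theta) - v3*sin(theta) = -1*(-0.1045) - 1*0.9945 = -0.89
v'_3 = v2*sin(theta) + v3*cos(theta) = -1*0.9945 + 1*(-0.1045) = -1.10
v' = -3.00*e1 - 0.89*e2 - 1.10*e3


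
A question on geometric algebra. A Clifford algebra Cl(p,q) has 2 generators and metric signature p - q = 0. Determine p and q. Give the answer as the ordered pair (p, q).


We need p + q = 2 and p - q = 0.
Adding: 2p = 2 + 0 = 2, so p = 1.
Then q = 2 - 1 = 1.
(p, q) = (1, 1)


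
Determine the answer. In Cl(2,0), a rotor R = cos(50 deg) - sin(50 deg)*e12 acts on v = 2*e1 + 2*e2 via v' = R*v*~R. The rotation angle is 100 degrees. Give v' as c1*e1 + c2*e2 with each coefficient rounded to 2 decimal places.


Rotor R = cos(50deg) - sin(50deg)*e12
Rotation angle theta = 2 * 50 = 100 degrees
v' = R*v*~R rotates v by theta.
cos(100deg) = -0.1736, sin(100deg) = 0.9848
v'_1 = 2*cos(100deg) - 2*sin(100deg)
= 2*(-0.1736) - 2*0.9848
= -2.32
v'_2 = 2*sin(100deg) + 2*cos(100deg)
= 2*0.9848 + 2*(-0.1736)
= 1.62
v' = -2.32*e1 + 1.62*e2


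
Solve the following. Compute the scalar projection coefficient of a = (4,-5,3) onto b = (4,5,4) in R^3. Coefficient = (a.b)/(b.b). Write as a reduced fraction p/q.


Projection coefficient = (a . b) / (b . b)
a . b = 4*4 + (-5)*5 + 3*4
= 16 + (-25) + 12 = 3
b . b = 4^2 + 5^2 + 4^2
= 16 + 25 + 16 = 57
Coefficient = 3/57
In lowest terms: 1/19


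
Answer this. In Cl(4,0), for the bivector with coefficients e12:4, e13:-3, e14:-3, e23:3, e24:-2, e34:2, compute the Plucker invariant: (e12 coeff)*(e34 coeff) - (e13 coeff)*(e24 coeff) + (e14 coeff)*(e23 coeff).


Plucker relation: af - be + cd
a*f = 4*2 = 8
b*e = (-3)*(-2) = 6
c*d = (-3)*3 = -9
af - be + cd = 8 - 6 + (-9)
= -7


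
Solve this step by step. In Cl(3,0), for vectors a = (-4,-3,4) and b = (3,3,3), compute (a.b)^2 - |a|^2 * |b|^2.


a . b = (-4)*3 + (-3)*3 + 4*3
= -12 + (-9) + 12 = -9
|a|^2 = (-4)^2 + (-3)^2 + 4^2 = 41
|b|^2 = 3^2 + 3^2 + 3^2 = 27
(a.b)^2 = (-9)^2 = 81
|a|^2 * |b|^2 = 41 * 27 = 1107
Result = 81 - 1107 = -1026


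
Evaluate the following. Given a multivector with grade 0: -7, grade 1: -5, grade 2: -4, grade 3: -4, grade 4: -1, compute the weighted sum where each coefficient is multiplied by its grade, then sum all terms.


Grade-weighted sum = sum of grade_k * coefficient_k
0*(-7) = 0
1*(-5) = -5
2*(-4) = -8
3*(-4) = -12
4*(-1) = -4
Total = 0 + (-5) + (-8) + (-12) + (-4) = -29


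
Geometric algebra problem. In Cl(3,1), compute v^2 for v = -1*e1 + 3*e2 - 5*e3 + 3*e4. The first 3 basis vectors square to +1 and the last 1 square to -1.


v^2 = sum of c_i^2 * e_i^2
Positive signature terms (e_i^2 = +1): (-1)^2 + 3^2 + (-5)^2 = 35
Negative signature terms (e_j^2 = -1): 3^2 = 9
v^2 = 35 - 9 = 26


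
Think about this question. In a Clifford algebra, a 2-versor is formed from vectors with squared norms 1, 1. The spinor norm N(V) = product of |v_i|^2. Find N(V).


Spinor norm N(V) = |v1|^2 * |v2|^2 * ... * |v2|^2
= 1 * 1
Running product: 1, 1
N(V) = 1


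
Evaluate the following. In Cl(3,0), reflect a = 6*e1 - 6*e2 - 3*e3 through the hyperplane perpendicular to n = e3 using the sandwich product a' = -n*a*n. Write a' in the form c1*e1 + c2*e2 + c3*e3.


Reflection formula: a' = -n*a*n, with n = e3 (unit vector, n^2 = 1).
For reflection through hyperplane perp to e3:
The component along e3 flips sign, others stay.
a = (6, -6, -3)
a' = (6, -6, 3)
a' = 6*e1 - 6*e2 + 3*e3


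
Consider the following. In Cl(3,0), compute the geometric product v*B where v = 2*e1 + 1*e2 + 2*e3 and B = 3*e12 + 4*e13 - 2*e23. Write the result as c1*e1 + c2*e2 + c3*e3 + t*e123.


vB has grade-1 (vector) and grade-3 (trivector) parts: vB = (v _| B) + (v ^ B).
Vector part <vB>_1:
  e1: -v2*b12 - v3*b13 = -(1)*(3) - (2)*(4) = -11
  e2: v1*b12 - v3*b23 = (2)*(3) - (2)*(-2) = 10
  e3: v1*b13 + v2*b23 = (2)*(4) + (1)*(-2) = 6
Trivector part <vB>_3:
  e123: v1*b23 - v2*b13 + v3*b12 = (2)*(-2) - (1)*(4) + (2)*(3) = -2
vB = -11*e1 + 10*e2 + 6*e3 - 2*e123


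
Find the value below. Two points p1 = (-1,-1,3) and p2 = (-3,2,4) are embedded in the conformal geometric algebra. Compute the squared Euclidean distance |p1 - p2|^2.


p1 - p2 = (2, -3, -1)
|p1 - p2|^2 = 2^2 + (-3)^2 + (-1)^2
= 4 + 9 + 1
= 14


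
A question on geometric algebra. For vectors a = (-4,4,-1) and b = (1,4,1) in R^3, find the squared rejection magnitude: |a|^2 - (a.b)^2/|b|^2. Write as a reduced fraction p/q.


|a|^2 = (-4)^2 + 4^2 + (-1)^2 = 33
|b|^2 = 1^2 + 4^2 + 1^2 = 18
a . b = (-4)*1 + 4*4 + (-1)*1 = 11
(a.b)^2 = 11^2 = 121
|rej|^2 = 33 - 121/18
= (594 - 121)/18
= 473/18
In lowest terms: 473/18


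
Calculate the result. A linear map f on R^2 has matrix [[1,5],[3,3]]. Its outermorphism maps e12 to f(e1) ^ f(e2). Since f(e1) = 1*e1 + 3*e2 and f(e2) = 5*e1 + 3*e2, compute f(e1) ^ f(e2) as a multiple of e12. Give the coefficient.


The outermorphism of a linear map f sends e1^e2 to f(e1)^f(e2).
f(e1) = 1*e1 + 3*e2
f(e2) = 5*e1 + 3*e2
f(e1) ^ f(e2) = (1*e1 + 3*e2) ^ (5*e1 + 3*e2)
= 1*3*e12 + 3*5*e21
= (3 - 15)*e12
= -12*e12
Coefficient = -12


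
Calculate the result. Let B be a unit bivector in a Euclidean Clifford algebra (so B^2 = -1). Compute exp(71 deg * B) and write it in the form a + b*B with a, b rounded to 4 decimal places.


For a unit bivector B with B^2 = -1, the exponential series gives
e^(theta*B) = cos(theta) + sin(theta)*B (the GA analogue of Euler's formula).
theta = 71 degrees = 1.239184 rad
cos(71 deg) = 0.3256
sin(71 deg) = 0.9455
exp(theta*B) = 0.3256 + 0.9455*B


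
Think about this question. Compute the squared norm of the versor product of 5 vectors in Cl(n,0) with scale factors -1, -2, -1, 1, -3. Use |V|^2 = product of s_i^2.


Each vector v_i has |v_i|^2 = s_i^2
Squared scales: (-1)^2 = 1, (-2)^2 = 4, (-1)^2 = 1, 1^2 = 1, (-3)^2 = 9
|V|^2 = 1 * 4 * 1 * 1 * 9
= 36


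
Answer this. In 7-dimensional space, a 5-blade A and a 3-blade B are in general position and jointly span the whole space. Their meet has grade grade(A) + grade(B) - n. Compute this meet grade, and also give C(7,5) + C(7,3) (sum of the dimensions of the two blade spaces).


Meet grade = grade(A) + grade(B) - n
= 5 + 3 - 7 = 1
C(7,5) = 21
C(7,3) = 35
dim_A + dim_B = 21 + 35 = 56


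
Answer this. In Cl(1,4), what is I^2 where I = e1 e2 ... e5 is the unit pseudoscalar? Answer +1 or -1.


The pseudoscalar I = e1...e_n (product of all n generators) of Cl(p,q) satisfies I^2 = (-1)^(q + n(n-1)/2).
p = 1, q = 4, n = p + q = 5
n(n-1)/2 = 5 * 4 / 2 = 10
Exponent = q + n(n-1)/2 = 4 + 10 = 14
I^2 = (-1)^14 = +1


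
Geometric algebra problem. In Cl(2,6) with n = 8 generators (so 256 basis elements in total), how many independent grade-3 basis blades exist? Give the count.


Number of grade-k basis blades in Cl(p,q) with n = p + q is C(n, k).
n = 2 + 6 = 8
C(8, 3) = 8! / (3! * 5!)
= 40320 / (6 * 120)
= 56


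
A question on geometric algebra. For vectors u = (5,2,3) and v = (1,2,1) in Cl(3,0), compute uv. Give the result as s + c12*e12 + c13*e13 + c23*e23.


In Cl(3,0): e_i^2 = 1, e_ie_j = -e_je_i for i != j.
Scalar part = u . v = 5*1 + 2*2 + 3*1
= 5 + 4 + 3 = 12
e12 coeff = 5*2 - 2*1 = 10 - 2 = 8
e13 coeff = 5*1 - 3*1 = 5 - 3 = 2
e23 coeff = 2*1 - 3*2 = 2 - 6 = -4
uv = 12 + 8*e12 + 2*e13 - 4*e23


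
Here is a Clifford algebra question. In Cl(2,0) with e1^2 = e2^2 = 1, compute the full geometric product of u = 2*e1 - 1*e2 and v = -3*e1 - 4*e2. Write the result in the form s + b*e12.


Expand: (2*e1 - 1*e2)(-3*e1 - 4*e2)
= 2*(-3)*e1e1 + 2*(-4)*e1e2 + (-1)*(-3)*e2e1 + (-1)*(-4)*e2e2
Using e1^2 = e2^2 = 1, e2e1 = -e1e2:
Scalar part s = 2*(-3) + (-1)*(-4) = -6 + 4 = -2
Bivector part b = 2*(-4) - (-1)*(-3) = -8 - 3 = -11
uv = -2 - 11*e12


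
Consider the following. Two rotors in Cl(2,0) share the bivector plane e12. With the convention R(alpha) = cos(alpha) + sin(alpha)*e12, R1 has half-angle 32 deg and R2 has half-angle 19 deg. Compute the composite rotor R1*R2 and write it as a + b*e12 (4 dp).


Same-plane rotors commute and their half-angles add:
R1*R2 = cos(a1 + a2) + sin(a1 + a2)*e12.
a1 + a2 = 32 + 19 = 51 deg
cos(51 deg) = 0.6293
sin(51 deg) = 0.7771
R1*R2 = 0.6293 + 0.7771*e12


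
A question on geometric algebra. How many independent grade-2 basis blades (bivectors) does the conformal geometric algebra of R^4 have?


The conformal model of R^4 uses Cl(5,1) with m = 4 + 2 = 6 generators.
Number of grade-2 blades = C(m, 2) = C(6, 2)
= 6*5/2 = 15


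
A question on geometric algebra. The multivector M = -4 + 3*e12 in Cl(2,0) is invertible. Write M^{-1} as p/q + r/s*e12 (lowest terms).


M = -4 + 3*e12, where e12^2 = -1.
Since M commutes with its reverse ~M = a - b*e12, M * ~M = a^2 - b^2*e12^2 = a^2 + b^2.
So M^{-1} = ~M / (a^2 + b^2) = (a - b*e12)/(a^2 + b^2).
a^2 + b^2 = 16 + 9 = 25
Scalar part = -4/25 = -4/25
Bivector coeff = -3/25 = -3/25
M^{-1} = -4/25 - 3/25*e12


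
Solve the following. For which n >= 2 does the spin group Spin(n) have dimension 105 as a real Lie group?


dim Spin(n) = dim so(n) = n(n-1)/2.
Solve n(n-1)/2 = 105, i.e. n^2 - n - 210 = 0.
Discriminant = 1 + 8*105 = 841
n = (1 + sqrt(841))/2 = (1 + 29)/2 = 15


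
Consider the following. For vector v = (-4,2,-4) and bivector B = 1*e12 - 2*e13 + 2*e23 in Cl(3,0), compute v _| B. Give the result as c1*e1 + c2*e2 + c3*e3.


Left contraction v _| B = <vB>_1 (grade-1 part of the geometric product vB).
Using e1_|e12 = e2, e2_|e12 = -e1, e1_|e13 = e3, e3_|e13 = -e1, e2_|e23 = e3, e3_|e23 = -e2:
e1 coeff: -v2*b12 - v3*b13 = -(2)*(1) - (-4)*(-2) = -10
e2 coeff: v1*b12 - v3*b23 = (-4)*(1) - (-4)*(2) = 4
e3 coeff: v1*b13 + v2*b23 = (-4)*(-2) + (2)*(2) = 12
v _| B = -10*e1 + 4*e2 + 12*e3


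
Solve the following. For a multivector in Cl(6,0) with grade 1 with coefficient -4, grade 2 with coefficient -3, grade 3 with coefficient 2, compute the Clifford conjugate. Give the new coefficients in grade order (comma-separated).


Clifford conjugate sign for grade k: (-1)^(k(k+1)/2)
Grade 1: (-1)^(1*2/2) = (-1)^1 = -1, coeff -4 -> 4
Grade 2: (-1)^(2*3/2) = (-1)^3 = -1, coeff -3 -> 3
Grade 3: (-1)^(3*4/2) = (-1)^6 = 1, coeff 2 -> 2
Conjugated coefficients: 4, 3, 2


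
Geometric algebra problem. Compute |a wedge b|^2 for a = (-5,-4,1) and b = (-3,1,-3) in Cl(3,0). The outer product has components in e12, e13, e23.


a wedge b = (a1*b2 - a2*b1)*e12 + (a1*b3 - a3*b1)*e13 + (a2*b3 - a3*b2)*e23
e12 coeff: (-5)*1 - (-4)*(-3) = -5 - 12 = -17
e13 coeff: (-5)*(-3) - 1*(-3) = 15 - (-3) = 18
e23 coeff: (-4)*(-3) - 1*1 = 12 - 1 = 11
|a wedge b|^2 = (-17)^2 + 18^2 + 11^2
= 289 + 324 + 121
= 734


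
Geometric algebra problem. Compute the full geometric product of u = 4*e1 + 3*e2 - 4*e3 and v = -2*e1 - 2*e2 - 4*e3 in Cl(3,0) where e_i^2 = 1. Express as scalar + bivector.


In Cl(3,0): e_i^2 = 1, e_ie_j = -e_je_i for i != j.
Scalar part = u . v = 4*(-2) + 3*(-2) + (-4)*(-4)
= -8 + (-6) + 16 = 2
e12 coeff = 4*(-2) - 3*(-2) = -8 - (-6) = -2
e13 coeff = 4*(-4) - (-4)*(-2) = -16 - 8 = -24
e23 coeff = 3*(-4) - (-4)*(-2) = -12 - 8 = -20
uv = 2 - 2*e12 - 24*e13 - 20*e23


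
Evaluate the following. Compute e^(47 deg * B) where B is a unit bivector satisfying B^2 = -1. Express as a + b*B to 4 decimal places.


For a unit bivector B with B^2 = -1, the exponential series gives
e^(theta*B) = cos(theta) + sin(theta)*B (the GA analogue of Euler's formula).
theta = 47 degrees = 0.820305 rad
cos(47 deg) = 0.6820
sin(47 deg) = 0.7314
exp(theta*B) = 0.6820 + 0.7314*B


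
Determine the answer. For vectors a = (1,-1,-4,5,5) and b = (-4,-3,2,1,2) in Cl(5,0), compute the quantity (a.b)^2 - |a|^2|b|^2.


a . b = 1*(-4) + (-1)*(-3) + (-4)*2 + 5*1 + 5*2
= -4 + 3 + (-8) + 5 + 10 = 6
|a|^2 = 1^2 + (-1)^2 + (-4)^2 + 5^2 + 5^2 = 68
|b|^2 = (-4)^2 + (-3)^2 + 2^2 + 1^2 + 2^2 = 34
(a.b)^2 = 6^2 = 36
|a|^2 * |b|^2 = 68 * 34 = 2312
Result = 36 - 2312 = -2276


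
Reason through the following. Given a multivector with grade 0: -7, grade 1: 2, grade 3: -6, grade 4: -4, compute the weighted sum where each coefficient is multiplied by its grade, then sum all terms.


Grade-weighted sum = sum of grade_k * coefficient_k
0*(-7) = 0
1*2 = 2
3*(-6) = -18
4*(-4) = -16
Total = 0 + 2 + (-18) + (-16) = -32


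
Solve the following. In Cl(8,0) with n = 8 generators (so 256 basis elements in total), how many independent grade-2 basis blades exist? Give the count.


Number of grade-k basis blades in Cl(p,q) with n = p + q is C(n, k).
n = 8 + 0 = 8
C(8, 2) = 8! / (2! * 6!)
= 40320 / (2 * 720)
= 28


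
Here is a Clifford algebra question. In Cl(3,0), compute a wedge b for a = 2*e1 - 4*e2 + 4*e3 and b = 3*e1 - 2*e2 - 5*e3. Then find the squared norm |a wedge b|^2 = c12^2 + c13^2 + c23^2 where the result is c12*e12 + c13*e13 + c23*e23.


a wedge b = (a1*b2 - a2*b1)*e12 + (a1*b3 - a3*b1)*e13 + (a2*b3 - a3*b2)*e23
e12 coeff: 2*(-2) - (-4)*3 = -4 - (-12) = 8
e13 coeff: 2*(-5) - 4*3 = -10 - 12 = -22
e23 coeff: (-4)*(-5) - 4*(-2) = 20 - (-8) = 28
|a wedge b|^2 = 8^2 + (-22)^2 + 28^2
= 64 + 484 + 784
= 1332


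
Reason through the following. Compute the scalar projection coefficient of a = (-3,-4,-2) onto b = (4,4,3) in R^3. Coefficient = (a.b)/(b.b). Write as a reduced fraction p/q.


Projection coefficient = (a . b) / (b . b)
a . b = (-3)*4 + (-4)*4 + (-2)*3
= -12 + (-16) + (-6) = -34
b . b = 4^2 + 4^2 + 3^2
= 16 + 16 + 9 = 41
Coefficient = -34/41
In lowest terms: -34/41


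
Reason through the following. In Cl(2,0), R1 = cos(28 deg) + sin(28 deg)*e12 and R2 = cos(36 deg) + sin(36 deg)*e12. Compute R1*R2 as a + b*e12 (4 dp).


Same-plane rotors commute and their half-angles add:
R1*R2 = cos(a1 + a2) + sin(a1 + a2)*e12.
a1 + a2 = 28 + 36 = 64 deg
cos(64 deg) = 0.4384
sin(64 deg) = 0.8988
R1*R2 = 0.4384 + 0.8988*e12


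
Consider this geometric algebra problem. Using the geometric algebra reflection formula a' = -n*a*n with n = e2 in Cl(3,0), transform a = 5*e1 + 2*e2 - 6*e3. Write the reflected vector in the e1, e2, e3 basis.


Reflection formula: a' = -n*a*n, with n = e2 (unit vector, n^2 = 1).
For reflection through hyperplane perp to e2:
The component along e2 flips sign, others stay.
a = (5, 2, -6)
a' = (5, -2, -6)
a' = 5*e1 - 2*e2 - 6*e3


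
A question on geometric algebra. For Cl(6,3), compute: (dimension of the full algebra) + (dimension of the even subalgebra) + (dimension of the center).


n = 6 + 3 = 9
Total dim = 2^9 = 512
Even subalgebra dim = 2^8 = 256
n is odd, so center dim = 2
Sum = 512 + 256 + 2 = 770


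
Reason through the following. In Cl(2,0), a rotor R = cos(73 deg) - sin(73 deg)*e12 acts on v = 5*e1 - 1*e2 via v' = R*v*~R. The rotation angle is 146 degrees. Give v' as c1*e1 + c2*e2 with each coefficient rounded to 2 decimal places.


Rotor R = cos(73deg) - sin(73deg)*e12
Rotation angle theta = 2 * 73 = 146 degrees
v' = R*v*~R rotates v by theta.
cos(146deg) = -0.8290, sin(146deg) = 0.5592
v'_1 = 5*cos(146deg) - (-1)*sin(146deg)
= 5*(-0.8290) - (-1)*0.5592
= -3.59
v'_2 = 5*sin(146deg) + (-1)*cos(146deg)
= 5*0.5592 + (-1)*(-0.8290)
= 3.63
v' = -3.59*e1 + 3.63*e2


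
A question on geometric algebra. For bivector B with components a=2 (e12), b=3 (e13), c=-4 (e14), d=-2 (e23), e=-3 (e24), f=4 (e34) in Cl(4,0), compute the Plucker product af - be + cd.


Plucker relation: af - be + cd
a*f = 2*4 = 8
b*e = 3*(-3) = -9
c*d = (-4)*(-2) = 8
af - be + cd = 8 - (-9) + 8
= 25


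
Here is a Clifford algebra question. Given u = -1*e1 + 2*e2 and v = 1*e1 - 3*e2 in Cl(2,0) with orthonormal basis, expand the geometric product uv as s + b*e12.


Expand: (-1*e1 + 2*e2)(1*e1 - 3*e2)
= (-1)*1*e1e1 + (-1)*(-3)*e1e2 + 2*1*e2e1 + 2*(-3)*e2e2
Using e1^2 = e2^2 = 1, e2e1 = -e1e2:
Scalar part s = (-1)*1 + 2*(-3) = -1 + (-6) = -7
Bivector part b = (-1)*(-3) - 2*1 = 3 - 2 = 1
uv = -7 + 1*e12


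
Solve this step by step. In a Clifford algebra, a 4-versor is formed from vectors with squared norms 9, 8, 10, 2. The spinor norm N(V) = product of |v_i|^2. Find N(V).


Spinor norm N(V) = |v1|^2 * |v2|^2 * ... * |v4|^2
= 9 * 8 * 10 * 2
Running product: 9, 72, 720, 1440
N(V) = 1440


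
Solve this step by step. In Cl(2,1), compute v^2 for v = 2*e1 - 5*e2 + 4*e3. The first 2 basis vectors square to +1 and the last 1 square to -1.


v^2 = sum of c_i^2 * e_i^2
Positive signature terms (e_i^2 = +1): 2^2 + (-5)^2 = 29
Negative signature terms (e_j^2 = -1): 4^2 = 16
v^2 = 29 - 16 = 13


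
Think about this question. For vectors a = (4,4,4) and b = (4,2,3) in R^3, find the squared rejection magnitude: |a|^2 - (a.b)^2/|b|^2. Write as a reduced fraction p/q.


|a|^2 = 4^2 + 4^2 + 4^2 = 48
|b|^2 = 4^2 + 2^2 + 3^2 = 29
a . b = 4*4 + 4*2 + 4*3 = 36
(a.b)^2 = 36^2 = 1296
|rej|^2 = 48 - 1296/29
= (1392 - 1296)/29
= 96/29
In lowest terms: 96/29


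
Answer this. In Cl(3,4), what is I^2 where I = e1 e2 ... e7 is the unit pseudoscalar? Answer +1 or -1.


The pseudoscalar I = e1...e_n (product of all n generators) of Cl(p,q) satisfies I^2 = (-1)^(q + n(n-1)/2).
p = 3, q = 4, n = p + q = 7
n(n-1)/2 = 7 * 6 / 2 = 21
Exponent = q + n(n-1)/2 = 4 + 21 = 25
I^2 = (-1)^25 = -1


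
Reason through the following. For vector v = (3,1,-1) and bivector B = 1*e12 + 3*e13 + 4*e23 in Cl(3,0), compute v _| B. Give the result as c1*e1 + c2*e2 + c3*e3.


Left contraction v _| B = <vB>_1 (grade-1 part of the geometric product vB).
Using e1_|e12 = e2, e2_|e12 = -e1, e1_|e13 = e3, e3_|e13 = -e1, e2_|e23 = e3, e3_|e23 = -e2:
e1 coeff: -v2*b12 - v3*b13 = -(1)*(1) - (-1)*(3) = 2
e2 coeff: v1*b12 - v3*b23 = (3)*(1) - (-1)*(4) = 7
e3 coeff: v1*b13 + v2*b23 = (3)*(3) + (1)*(4) = 13
v _| B = 2*e1 + 7*e2 + 13*e3


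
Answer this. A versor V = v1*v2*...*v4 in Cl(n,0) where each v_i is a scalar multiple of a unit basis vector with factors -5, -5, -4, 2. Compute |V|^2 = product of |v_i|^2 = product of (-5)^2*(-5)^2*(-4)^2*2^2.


Each vector v_i has |v_i|^2 = s_i^2
Squared scales: (-5)^2 = 25, (-5)^2 = 25, (-4)^2 = 16, 2^2 = 4
|V|^2 = 25 * 25 * 16 * 4
= 40000


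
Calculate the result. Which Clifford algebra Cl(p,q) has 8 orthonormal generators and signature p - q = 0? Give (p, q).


We need p + q = 8 and p - q = 0.
Adding: 2p = 8 + 0 = 8, so p = 4.
Then q = 8 - 4 = 4.
(p, q) = (4, 4)


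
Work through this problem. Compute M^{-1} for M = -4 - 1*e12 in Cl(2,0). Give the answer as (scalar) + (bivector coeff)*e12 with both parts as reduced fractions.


M = -4 - 1*e12, where e12^2 = -1.
Since M commutes with its reverse ~M = a - b*e12, M * ~M = a^2 - b^2*e12^2 = a^2 + b^2.
So M^{-1} = ~M / (a^2 + b^2) = (a - b*e12)/(a^2 + b^2).
a^2 + b^2 = 16 + 1 = 17
Scalar part = -4/17 = -4/17
Bivector coeff = 1/17 = 1/17
M^{-1} = -4/17 + 1/17*e12


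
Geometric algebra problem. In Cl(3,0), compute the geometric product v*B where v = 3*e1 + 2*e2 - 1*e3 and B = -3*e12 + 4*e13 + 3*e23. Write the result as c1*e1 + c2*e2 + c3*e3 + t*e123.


vB has grade-1 (vector) and grade-3 (trivector) parts: vB = (v _| B) + (v ^ B).
Vector part <vB>_1:
  e1: -v2*b12 - v3*b13 = -(2)*(-3) - (-1)*(4) = 10
  e2: v1*b12 - v3*b23 = (3)*(-3) - (-1)*(3) = -6
  e3: v1*b13 + v2*b23 = (3)*(4) + (2)*(3) = 18
Trivector part <vB>_3:
  e123: v1*b23 - v2*b13 + v3*b12 = (3)*(3) - (2)*(4) + (-1)*(-3) = 4
vB = 10*e1 - 6*e2 + 18*e3 + 4*e123


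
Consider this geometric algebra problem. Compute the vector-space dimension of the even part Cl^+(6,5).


Even subalgebra dimension = 2^(n-1)
n = 6 + 5 = 11
2^(11 - 1) = 2^10 = 1024
Verification: sum of C(11,k) for even k = 1 + 55 + 330 + 462 + 165 + 11 = 1024
Result = 1024


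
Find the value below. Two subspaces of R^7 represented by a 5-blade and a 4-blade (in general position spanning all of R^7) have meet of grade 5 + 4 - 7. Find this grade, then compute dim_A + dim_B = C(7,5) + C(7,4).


Meet grade = grade(A) + grade(B) - n
= 5 + 4 - 7 = 2
C(7,5) = 21
C(7,4) = 35
dim_A + dim_B = 21 + 35 = 56


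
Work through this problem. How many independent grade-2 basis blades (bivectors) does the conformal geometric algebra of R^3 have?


The conformal model of R^3 uses Cl(4,1) with m = 3 + 2 = 5 generators.
Number of grade-2 blades = C(m, 2) = C(5, 2)
= 5*4/2 = 10


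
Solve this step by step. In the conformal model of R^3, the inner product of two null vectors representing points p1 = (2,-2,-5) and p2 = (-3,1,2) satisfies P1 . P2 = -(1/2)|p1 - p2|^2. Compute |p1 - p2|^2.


p1 - p2 = (5, -3, -7)
|p1 - p2|^2 = 5^2 + (-3)^2 + (-7)^2
= 25 + 9 + 49
= 83


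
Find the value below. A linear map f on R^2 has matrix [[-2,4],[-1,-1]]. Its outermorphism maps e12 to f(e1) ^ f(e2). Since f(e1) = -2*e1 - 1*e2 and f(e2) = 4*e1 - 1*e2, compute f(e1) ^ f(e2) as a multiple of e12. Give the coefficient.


The outermorphism of a linear map f sends e1^e2 to f(e1)^f(e2).
f(e1) = -2*e1 - 1*e2
f(e2) = 4*e1 - 1*e2
f(e1) ^ f(e2) = (-2*e1 - 1*e2) ^ (4*e1 - 1*e2)
= (-2)*(-1)*e12 + (-1)*4*e21
= (2 - (-4))*e12
= 6*e12
Coefficient = 6


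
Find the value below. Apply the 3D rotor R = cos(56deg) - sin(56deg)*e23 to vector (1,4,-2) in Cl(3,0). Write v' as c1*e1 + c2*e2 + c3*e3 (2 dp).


Rotor R = cos(56deg) - sin(56deg)*e23
Rotation angle theta = 2 * 56 = 112 degrees in the e23 plane (e2 -> e3).
The component perpendicular to the plane (e1) is invariant: v'_1 = v1 = 1.00
cos(112deg) = -0.3746, sin(112deg) = 0.9272
v'_2 = v2*cos(theta) - v3*sin(theta) = 4*(-0.3746) - (-2)*0.9272 = 0.36
v'_3 = v2*sin(theta) + v3*cos(theta) = 4*0.9272 + (-2)*(-0.3746) = 4.46
v' = 1.00*e1 + 0.36*e2 + 4.46*e3


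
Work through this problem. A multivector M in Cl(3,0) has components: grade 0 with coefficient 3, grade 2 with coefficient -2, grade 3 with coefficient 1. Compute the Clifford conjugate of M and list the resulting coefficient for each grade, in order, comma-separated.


Clifford conjugate sign for grade k: (-1)^(k(k+1)/2)
Grade 0: (-1)^(0*1/2) = (-1)^0 = 1, coeff 3 -> 3
Grade 2: (-1)^(2*3/2) = (-1)^3 = -1, coeff -2 -> 2
Grade 3: (-1)^(3*4/2) = (-1)^6 = 1, coeff 1 -> 1
Conjugated coefficients: 3, 2, 1


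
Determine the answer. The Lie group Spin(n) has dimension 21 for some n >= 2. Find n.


dim Spin(n) = dim so(n) = n(n-1)/2.
Solve n(n-1)/2 = 21, i.e. n^2 - n - 42 = 0.
Discriminant = 1 + 8*21 = 169
n = (1 + sqrt(169))/2 = (1 + 13)/2 = 7


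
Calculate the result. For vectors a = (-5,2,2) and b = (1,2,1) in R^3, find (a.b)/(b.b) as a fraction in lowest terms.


Projection coefficient = (a . b) / (b . b)
a . b = (-5)*1 + 2*2 + 2*1
= -5 + 4 + 2 = 1
b . b = 1^2 + 2^2 + 1^2
= 1 + 4 + 1 = 6
Coefficient = 1/6
In lowest terms: 1/6


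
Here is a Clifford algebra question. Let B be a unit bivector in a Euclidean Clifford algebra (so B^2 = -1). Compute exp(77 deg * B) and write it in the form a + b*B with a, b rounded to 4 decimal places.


For a unit bivector B with B^2 = -1, the exponential series gives
e^(theta*B) = cos(theta) + sin(theta)*B (the GA analogue of Euler's formula).
theta = 77 degrees = 1.343904 rad
cos(77 deg) = 0.2250
sin(77 deg) = 0.9744
exp(theta*B) = 0.2250 + 0.9744*B


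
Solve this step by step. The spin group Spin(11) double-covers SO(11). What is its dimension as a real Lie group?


Spin(n) double-covers SO(n); both have Lie algebra so(n) of dimension n(n-1)/2.
n = 11
n(n-1) = 11 * 10 = 110
dim Spin(11) = 110/2 = 55


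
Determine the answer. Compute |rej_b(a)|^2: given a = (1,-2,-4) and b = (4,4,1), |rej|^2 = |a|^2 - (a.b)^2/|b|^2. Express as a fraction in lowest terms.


|a|^2 = 1^2 + (-2)^2 + (-4)^2 = 21
|b|^2 = 4^2 + 4^2 + 1^2 = 33
a . b = 1*4 + (-2)*4 + (-4)*1 = -8
(a.b)^2 = (-8)^2 = 64
|rej|^2 = 21 - 64/33
= (693 - 64)/33
= 629/33
In lowest terms: 629/33


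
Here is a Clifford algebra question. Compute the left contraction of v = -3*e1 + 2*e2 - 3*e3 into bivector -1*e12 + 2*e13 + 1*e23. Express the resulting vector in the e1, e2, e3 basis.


Left contraction v _| B = <vB>_1 (grade-1 part of the geometric product vB).
Using e1_|e12 = e2, e2_|e12 = -e1, e1_|e13 = e3, e3_|e13 = -e1, e2_|e23 = e3, e3_|e23 = -e2:
e1 coeff: -v2*b12 - v3*b13 = -(2)*(-1) - (-3)*(2) = 8
e2 coeff: v1*b12 - v3*b23 = (-3)*(-1) - (-3)*(1) = 6
e3 coeff: v1*b13 + v2*b23 = (-3)*(2) + (2)*(1) = -4
v _| B = 8*e1 + 6*e2 - 4*e3


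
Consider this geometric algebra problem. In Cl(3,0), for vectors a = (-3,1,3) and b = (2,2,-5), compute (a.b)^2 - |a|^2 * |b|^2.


a . b = (-3)*2 + 1*2 + 3*(-5)
= -6 + 2 + (-15) = -19
|a|^2 = (-3)^2 + 1^2 + 3^2 = 19
|b|^2 = 2^2 + 2^2 + (-5)^2 = 33
(a.b)^2 = (-19)^2 = 361
|a|^2 * |b|^2 = 19 * 33 = 627
Result = 361 - 627 = -266


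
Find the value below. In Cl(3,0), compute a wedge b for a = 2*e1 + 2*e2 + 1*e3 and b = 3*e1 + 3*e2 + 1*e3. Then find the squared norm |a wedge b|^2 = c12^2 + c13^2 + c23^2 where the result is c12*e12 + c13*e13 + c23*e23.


a wedge b = (a1*b2 - a2*b1)*e12 + (a1*b3 - a3*b1)*e13 + (a2*b3 - a3*b2)*e23
e12 coeff: 2*3 - 2*3 = 6 - 6 = 0
e13 coeff: 2*1 - 1*3 = 2 - 3 = -1
e23 coeff: 2*1 - 1*3 = 2 - 3 = -1
|a wedge b|^2 = 0^2 + (-1)^2 + (-1)^2
= 0 + 1 + 1
= 2


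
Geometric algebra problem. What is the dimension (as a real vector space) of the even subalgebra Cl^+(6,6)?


Even subalgebra dimension = 2^(n-1)
n = 6 + 6 = 12
2^(12 - 1) = 2^11 = 2048
Verification: sum of C(12,k) for even k = 1 + 66 + 495 + 924 + 495 + 66 + 1 = 2048
Result = 2048


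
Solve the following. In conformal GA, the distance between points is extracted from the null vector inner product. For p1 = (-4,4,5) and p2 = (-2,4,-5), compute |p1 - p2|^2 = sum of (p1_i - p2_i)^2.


p1 - p2 = (-2, 0, 10)
|p1 - p2|^2 = (-2)^2 + 0^2 + 10^2
= 4 + 0 + 100
= 104


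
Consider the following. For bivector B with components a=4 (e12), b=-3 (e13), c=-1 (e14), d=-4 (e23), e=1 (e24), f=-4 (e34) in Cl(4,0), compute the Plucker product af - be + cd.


Plucker relation: af - be + cd
a*f = 4*(-4) = -16
b*e = (-3)*1 = -3
c*d = (-1)*(-4) = 4
af - be + cd = -16 - (-3) + 4
= -9


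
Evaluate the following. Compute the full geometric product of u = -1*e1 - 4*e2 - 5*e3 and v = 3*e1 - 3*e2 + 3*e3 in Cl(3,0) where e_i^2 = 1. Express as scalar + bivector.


In Cl(3,0): e_i^2 = 1, e_ie_j = -e_je_i for i != j.
Scalar part = u . v = (-1)*3 + (-4)*(-3) + (-5)*3
= -3 + 12 + (-15) = -6
e12 coeff = (-1)*(-3) - (-4)*3 = 3 - (-12) = 15
e13 coeff = (-1)*3 - (-5)*3 = -3 - (-15) = 12
e23 coeff = (-4)*3 - (-5)*(-3) = -12 - 15 = -27
uv = -6 + 15*e12 + 12*e13 - 27*e23


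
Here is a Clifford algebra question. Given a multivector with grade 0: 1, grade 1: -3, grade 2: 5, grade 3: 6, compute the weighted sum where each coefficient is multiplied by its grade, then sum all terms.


Grade-weighted sum = sum of grade_k * coefficient_k
0*1 = 0
1*(-3) = -3
2*5 = 10
3*6 = 18
Total = 0 + (-3) + 10 + 18 = 25


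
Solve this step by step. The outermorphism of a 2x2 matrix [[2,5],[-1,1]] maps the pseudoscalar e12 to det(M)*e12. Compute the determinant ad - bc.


The outermorphism of a linear map f sends e1^e2 to f(e1)^f(e2).
f(e1) = 2*e1 - 1*e2
f(e2) = 5*e1 + 1*e2
f(e1) ^ f(e2) = (2*e1 - 1*e2) ^ (5*e1 + 1*e2)
= 2*1*e12 + (-1)*5*e21
= (2 - (-5))*e12
= 7*e12
Coefficient = 7


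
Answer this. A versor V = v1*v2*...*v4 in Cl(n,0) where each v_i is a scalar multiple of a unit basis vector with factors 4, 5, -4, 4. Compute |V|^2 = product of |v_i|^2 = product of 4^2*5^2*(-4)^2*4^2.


Each vector v_i has |v_i|^2 = s_i^2
Squared scales: 4^2 = 16, 5^2 = 25, (-4)^2 = 16, 4^2 = 16
|V|^2 = 16 * 25 * 16 * 16
= 102400
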